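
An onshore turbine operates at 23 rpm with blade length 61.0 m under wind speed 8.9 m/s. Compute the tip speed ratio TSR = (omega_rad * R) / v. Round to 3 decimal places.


Convert rotational speed to rad/s:
  omega = 23 * 2 * pi / 60 = 2.4086 rad/s
Compute tip speed:
  v_tip = omega * R = 2.4086 * 61.0 = 146.922 m/s
Tip speed ratio:
  TSR = v_tip / v_wind = 146.922 / 8.9 = 16.508

16.508


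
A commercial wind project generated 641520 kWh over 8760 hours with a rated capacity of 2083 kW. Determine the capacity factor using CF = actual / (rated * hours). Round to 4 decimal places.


Capacity factor = actual output / maximum possible output
Maximum possible = rated * hours = 2083 * 8760 = 18247080 kWh
CF = 641520 / 18247080
CF = 0.0352

0.0352


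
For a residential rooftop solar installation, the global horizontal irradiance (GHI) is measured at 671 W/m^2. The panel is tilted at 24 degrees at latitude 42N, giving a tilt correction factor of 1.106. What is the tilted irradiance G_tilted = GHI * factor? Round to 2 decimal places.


Identify the given values:
  GHI = 671 W/m^2, tilt correction factor = 1.106
Apply the formula G_tilted = GHI * factor:
  G_tilted = 671 * 1.106
  G_tilted = 742.13 W/m^2

742.13


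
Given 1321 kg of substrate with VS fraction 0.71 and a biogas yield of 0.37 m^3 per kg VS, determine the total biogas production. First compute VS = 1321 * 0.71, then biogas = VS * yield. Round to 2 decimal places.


Compute volatile solids:
  VS = mass * VS_fraction = 1321 * 0.71 = 937.91 kg
Calculate biogas volume:
  Biogas = VS * specific_yield = 937.91 * 0.37
  Biogas = 347.03 m^3

347.03


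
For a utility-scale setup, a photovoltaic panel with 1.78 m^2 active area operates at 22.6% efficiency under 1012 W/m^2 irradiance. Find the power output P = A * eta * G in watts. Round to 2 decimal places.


Use the solar power formula P = A * eta * G.
Given: A = 1.78 m^2, eta = 0.226, G = 1012 W/m^2
P = 1.78 * 0.226 * 1012
P = 407.11 W

407.11


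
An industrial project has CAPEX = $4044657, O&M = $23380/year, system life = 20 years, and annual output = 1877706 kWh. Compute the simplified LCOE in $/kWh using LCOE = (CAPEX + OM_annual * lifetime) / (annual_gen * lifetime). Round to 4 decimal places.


Total cost = CAPEX + OM * lifetime = 4044657 + 23380 * 20 = 4044657 + 467600 = 4512257
Total generation = annual * lifetime = 1877706 * 20 = 37554120 kWh
LCOE = 4512257 / 37554120
LCOE = 0.1202 $/kWh

0.1202


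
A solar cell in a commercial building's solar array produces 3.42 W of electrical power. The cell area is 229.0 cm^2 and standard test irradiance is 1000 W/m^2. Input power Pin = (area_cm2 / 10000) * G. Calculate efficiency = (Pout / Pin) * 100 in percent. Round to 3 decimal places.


First compute the input power:
  Pin = area_cm2 / 10000 * G = 229.0 / 10000 * 1000 = 22.9 W
Then compute efficiency:
  Efficiency = (Pout / Pin) * 100 = (3.42 / 22.9) * 100
  Efficiency = 14.934%

14.934


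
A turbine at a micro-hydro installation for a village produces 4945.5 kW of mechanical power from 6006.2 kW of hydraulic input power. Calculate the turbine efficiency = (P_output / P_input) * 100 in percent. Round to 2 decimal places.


Turbine efficiency = (output power / input power) * 100
eta = (4945.5 / 6006.2) * 100
eta = 82.34%

82.34


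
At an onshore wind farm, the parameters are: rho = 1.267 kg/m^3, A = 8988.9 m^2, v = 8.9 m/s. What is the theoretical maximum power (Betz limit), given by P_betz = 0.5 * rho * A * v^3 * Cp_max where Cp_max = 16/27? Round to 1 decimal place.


The Betz coefficient Cp_max = 16/27 = 0.5926
v^3 = 8.9^3 = 704.969
P_betz = 0.5 * rho * A * v^3 * Cp_max
P_betz = 0.5 * 1.267 * 8988.9 * 704.969 * 0.5926
P_betz = 2378917.6 W

2378917.6


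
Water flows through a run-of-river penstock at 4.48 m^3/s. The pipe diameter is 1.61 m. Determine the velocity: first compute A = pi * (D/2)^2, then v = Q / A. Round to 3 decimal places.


Compute pipe cross-sectional area:
  A = pi * (D/2)^2 = pi * (1.61/2)^2 = 2.0358 m^2
Calculate velocity:
  v = Q / A = 4.48 / 2.0358
  v = 2.201 m/s

2.201


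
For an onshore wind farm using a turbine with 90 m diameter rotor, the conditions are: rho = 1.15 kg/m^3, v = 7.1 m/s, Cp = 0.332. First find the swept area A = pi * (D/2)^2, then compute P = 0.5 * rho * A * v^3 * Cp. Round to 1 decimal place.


Step 1 -- Compute swept area:
  A = pi * (D/2)^2 = pi * (90/2)^2 = 6361.73 m^2
Step 2 -- Apply wind power equation:
  P = 0.5 * rho * A * v^3 * Cp
  v^3 = 7.1^3 = 357.911
  P = 0.5 * 1.15 * 6361.73 * 357.911 * 0.332
  P = 434666.2 W

434666.2


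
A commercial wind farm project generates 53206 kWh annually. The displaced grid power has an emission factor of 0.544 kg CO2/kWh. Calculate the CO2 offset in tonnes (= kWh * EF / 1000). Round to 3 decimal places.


CO2 offset in kg = generation * emission_factor
CO2 offset = 53206 * 0.544 = 28944.06 kg
Convert to tonnes:
  CO2 offset = 28944.06 / 1000 = 28.944 tonnes

28.944


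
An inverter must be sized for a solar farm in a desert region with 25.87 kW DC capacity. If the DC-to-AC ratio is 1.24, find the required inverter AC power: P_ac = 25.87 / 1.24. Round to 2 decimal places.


The inverter AC capacity is determined by the DC/AC ratio.
Given: P_dc = 25.87 kW, DC/AC ratio = 1.24
P_ac = P_dc / ratio = 25.87 / 1.24
P_ac = 20.86 kW

20.86


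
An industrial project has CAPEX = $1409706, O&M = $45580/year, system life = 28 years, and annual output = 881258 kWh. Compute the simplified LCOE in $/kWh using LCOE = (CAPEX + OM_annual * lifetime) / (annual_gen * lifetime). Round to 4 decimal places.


Total cost = CAPEX + OM * lifetime = 1409706 + 45580 * 28 = 1409706 + 1276240 = 2685946
Total generation = annual * lifetime = 881258 * 28 = 24675224 kWh
LCOE = 2685946 / 24675224
LCOE = 0.1089 $/kWh

0.1089


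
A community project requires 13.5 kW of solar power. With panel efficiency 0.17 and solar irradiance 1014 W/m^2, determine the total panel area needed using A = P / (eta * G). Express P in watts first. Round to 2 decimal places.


Convert target power to watts: P = 13.5 * 1000 = 13500.0 W
Compute denominator: eta * G = 0.17 * 1014 = 172.38
Required area A = P / (eta * G) = 13500.0 / 172.38
A = 78.32 m^2

78.32


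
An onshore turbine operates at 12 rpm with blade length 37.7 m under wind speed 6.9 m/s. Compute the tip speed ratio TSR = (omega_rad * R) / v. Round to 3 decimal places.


Convert rotational speed to rad/s:
  omega = 12 * 2 * pi / 60 = 1.2566 rad/s
Compute tip speed:
  v_tip = omega * R = 1.2566 * 37.7 = 47.375 m/s
Tip speed ratio:
  TSR = v_tip / v_wind = 47.375 / 6.9 = 6.866

6.866


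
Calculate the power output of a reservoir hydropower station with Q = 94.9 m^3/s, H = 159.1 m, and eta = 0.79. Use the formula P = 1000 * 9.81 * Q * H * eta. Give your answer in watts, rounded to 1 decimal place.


Apply the hydropower formula P = rho * g * Q * H * eta
rho * g = 1000 * 9.81 = 9810.0
P = 9810.0 * 94.9 * 159.1 * 0.79
P = 117012562.6 W

117012562.6


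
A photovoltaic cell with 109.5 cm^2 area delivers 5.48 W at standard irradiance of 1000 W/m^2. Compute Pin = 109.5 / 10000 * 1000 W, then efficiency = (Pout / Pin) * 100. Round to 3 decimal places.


First compute the input power:
  Pin = area_cm2 / 10000 * G = 109.5 / 10000 * 1000 = 10.95 W
Then compute efficiency:
  Efficiency = (Pout / Pin) * 100 = (5.48 / 10.95) * 100
  Efficiency = 50.046%

50.046


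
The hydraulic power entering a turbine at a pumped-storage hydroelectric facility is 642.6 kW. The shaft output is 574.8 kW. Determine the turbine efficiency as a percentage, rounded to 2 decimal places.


Turbine efficiency = (output power / input power) * 100
eta = (574.8 / 642.6) * 100
eta = 89.45%

89.45


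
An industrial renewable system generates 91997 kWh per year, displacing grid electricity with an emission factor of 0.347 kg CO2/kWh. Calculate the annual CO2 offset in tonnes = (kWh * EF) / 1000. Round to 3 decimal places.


CO2 offset in kg = generation * emission_factor
CO2 offset = 91997 * 0.347 = 31922.96 kg
Convert to tonnes:
  CO2 offset = 31922.96 / 1000 = 31.923 tonnes

31.923


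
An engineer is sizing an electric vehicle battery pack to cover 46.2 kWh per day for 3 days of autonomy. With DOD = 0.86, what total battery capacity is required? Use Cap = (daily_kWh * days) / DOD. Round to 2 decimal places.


Total energy needed = daily * days = 46.2 * 3 = 138.6 kWh
Account for depth of discharge:
  Cap = total_energy / DOD = 138.6 / 0.86
  Cap = 161.16 kWh

161.16


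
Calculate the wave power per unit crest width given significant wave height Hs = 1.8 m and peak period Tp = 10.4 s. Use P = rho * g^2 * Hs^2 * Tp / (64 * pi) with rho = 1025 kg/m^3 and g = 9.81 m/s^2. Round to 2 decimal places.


Apply wave power formula:
  g^2 = 9.81^2 = 96.2361
  Hs^2 = 1.8^2 = 3.24
  Numerator = rho * g^2 * Hs^2 * Tp = 1025 * 96.2361 * 3.24 * 10.4 = 3323840.92
  Denominator = 64 * pi = 201.0619
  P = 3323840.92 / 201.0619 = 16531.43 W/m

16531.43


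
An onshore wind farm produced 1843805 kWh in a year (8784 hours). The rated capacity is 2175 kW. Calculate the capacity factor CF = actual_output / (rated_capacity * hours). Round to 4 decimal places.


Capacity factor = actual output / maximum possible output
Maximum possible = rated * hours = 2175 * 8784 = 19105200 kWh
CF = 1843805 / 19105200
CF = 0.0965

0.0965


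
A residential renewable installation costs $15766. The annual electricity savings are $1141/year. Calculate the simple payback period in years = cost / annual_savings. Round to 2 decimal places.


Simple payback period = initial cost / annual savings
Payback = 15766 / 1141
Payback = 13.82 years

13.82


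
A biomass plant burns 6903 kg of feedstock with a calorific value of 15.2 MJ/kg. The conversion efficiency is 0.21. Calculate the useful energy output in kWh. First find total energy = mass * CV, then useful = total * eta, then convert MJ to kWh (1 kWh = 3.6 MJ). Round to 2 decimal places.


Total energy = mass * CV = 6903 * 15.2 = 104925.6 MJ
Useful energy = total * eta = 104925.6 * 0.21 = 22034.38 MJ
Convert to kWh: 22034.38 / 3.6
Useful energy = 6120.66 kWh

6120.66


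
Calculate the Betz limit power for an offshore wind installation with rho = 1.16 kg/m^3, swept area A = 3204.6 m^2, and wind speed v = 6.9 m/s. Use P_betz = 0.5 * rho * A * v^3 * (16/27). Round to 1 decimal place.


The Betz coefficient Cp_max = 16/27 = 0.5926
v^3 = 6.9^3 = 328.509
P_betz = 0.5 * rho * A * v^3 * Cp_max
P_betz = 0.5 * 1.16 * 3204.6 * 328.509 * 0.5926
P_betz = 361830.6 W

361830.6


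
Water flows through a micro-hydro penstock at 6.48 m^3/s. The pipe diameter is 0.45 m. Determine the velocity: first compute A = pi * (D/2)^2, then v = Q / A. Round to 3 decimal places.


Compute pipe cross-sectional area:
  A = pi * (D/2)^2 = pi * (0.45/2)^2 = 0.159 m^2
Calculate velocity:
  v = Q / A = 6.48 / 0.159
  v = 40.744 m/s

40.744


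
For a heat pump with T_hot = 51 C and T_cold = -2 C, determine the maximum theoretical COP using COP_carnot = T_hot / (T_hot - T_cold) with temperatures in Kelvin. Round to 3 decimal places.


Convert to Kelvin:
  T_hot = 51 + 273.15 = 324.15 K
  T_cold = -2 + 273.15 = 271.15 K
Apply Carnot COP formula:
  COP = T_hot_K / (T_hot_K - T_cold_K) = 324.15 / 53.0
  COP = 6.116

6.116


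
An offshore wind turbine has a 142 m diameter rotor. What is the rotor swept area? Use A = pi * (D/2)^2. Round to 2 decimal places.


Compute the rotor radius:
  r = D / 2 = 142 / 2 = 71.0 m
Calculate swept area:
  A = pi * r^2 = pi * 71.0^2
  A = 15836.77 m^2

15836.77


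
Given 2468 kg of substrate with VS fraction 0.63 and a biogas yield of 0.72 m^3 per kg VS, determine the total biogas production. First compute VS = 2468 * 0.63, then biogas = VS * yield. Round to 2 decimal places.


Compute volatile solids:
  VS = mass * VS_fraction = 2468 * 0.63 = 1554.84 kg
Calculate biogas volume:
  Biogas = VS * specific_yield = 1554.84 * 0.72
  Biogas = 1119.48 m^3

1119.48


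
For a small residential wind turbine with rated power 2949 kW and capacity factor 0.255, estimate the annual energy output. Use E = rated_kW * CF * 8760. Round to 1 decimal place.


Annual energy = rated_kW * capacity_factor * hours_per_year
Given: P_rated = 2949 kW, CF = 0.255, hours = 8760
E = 2949 * 0.255 * 8760
E = 6587476.2 kWh

6587476.2


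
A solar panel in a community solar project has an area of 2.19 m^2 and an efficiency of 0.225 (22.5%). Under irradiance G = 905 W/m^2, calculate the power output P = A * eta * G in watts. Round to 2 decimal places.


Use the solar power formula P = A * eta * G.
Given: A = 2.19 m^2, eta = 0.225, G = 905 W/m^2
P = 2.19 * 0.225 * 905
P = 445.94 W

445.94


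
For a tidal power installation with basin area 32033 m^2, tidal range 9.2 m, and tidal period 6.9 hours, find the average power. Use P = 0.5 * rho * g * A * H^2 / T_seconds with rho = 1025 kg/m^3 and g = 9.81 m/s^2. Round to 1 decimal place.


Convert period to seconds: T = 6.9 * 3600 = 24840.0 s
H^2 = 9.2^2 = 84.64
P = 0.5 * rho * g * A * H^2 / T
P = 0.5 * 1025 * 9.81 * 32033 * 84.64 / 24840.0
P = 548762.7 W

548762.7


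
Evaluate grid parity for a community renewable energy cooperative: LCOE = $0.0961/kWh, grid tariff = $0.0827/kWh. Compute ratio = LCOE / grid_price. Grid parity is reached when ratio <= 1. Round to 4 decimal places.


Compare LCOE to grid price:
  LCOE = $0.0961/kWh, Grid price = $0.0827/kWh
  Ratio = LCOE / grid_price = 0.0961 / 0.0827 = 1.1620
  Grid parity achieved (ratio <= 1)? no

1.1620


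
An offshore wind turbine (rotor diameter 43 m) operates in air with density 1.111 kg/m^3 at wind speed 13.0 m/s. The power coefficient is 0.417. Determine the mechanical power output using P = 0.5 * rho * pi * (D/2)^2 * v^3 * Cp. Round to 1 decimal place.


Step 1 -- Compute swept area:
  A = pi * (D/2)^2 = pi * (43/2)^2 = 1452.2 m^2
Step 2 -- Apply wind power equation:
  P = 0.5 * rho * A * v^3 * Cp
  v^3 = 13.0^3 = 2197.0
  P = 0.5 * 1.111 * 1452.2 * 2197.0 * 0.417
  P = 739055.4 W

739055.4


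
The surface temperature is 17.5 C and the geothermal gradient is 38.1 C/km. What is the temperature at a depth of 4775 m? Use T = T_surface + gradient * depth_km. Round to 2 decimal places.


Convert depth to km: 4775 / 1000 = 4.775 km
Temperature increase = gradient * depth_km = 38.1 * 4.775 = 181.93 C
Temperature at depth = T_surface + delta_T = 17.5 + 181.93
T = 199.43 C

199.43


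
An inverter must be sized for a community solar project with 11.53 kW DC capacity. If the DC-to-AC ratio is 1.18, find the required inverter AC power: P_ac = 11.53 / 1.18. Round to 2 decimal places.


The inverter AC capacity is determined by the DC/AC ratio.
Given: P_dc = 11.53 kW, DC/AC ratio = 1.18
P_ac = P_dc / ratio = 11.53 / 1.18
P_ac = 9.77 kW

9.77


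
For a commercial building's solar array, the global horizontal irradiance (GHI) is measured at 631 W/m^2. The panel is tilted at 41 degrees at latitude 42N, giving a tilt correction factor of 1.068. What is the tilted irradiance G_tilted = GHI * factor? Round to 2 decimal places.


Identify the given values:
  GHI = 631 W/m^2, tilt correction factor = 1.068
Apply the formula G_tilted = GHI * factor:
  G_tilted = 631 * 1.068
  G_tilted = 673.91 W/m^2

673.91


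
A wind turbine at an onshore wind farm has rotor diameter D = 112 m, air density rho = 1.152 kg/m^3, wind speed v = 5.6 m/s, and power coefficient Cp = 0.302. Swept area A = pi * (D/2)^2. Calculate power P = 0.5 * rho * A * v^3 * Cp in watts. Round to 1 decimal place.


Step 1 -- Compute swept area:
  A = pi * (D/2)^2 = pi * (112/2)^2 = 9852.03 m^2
Step 2 -- Apply wind power equation:
  P = 0.5 * rho * A * v^3 * Cp
  v^3 = 5.6^3 = 175.616
  P = 0.5 * 1.152 * 9852.03 * 175.616 * 0.302
  P = 300967.4 W

300967.4


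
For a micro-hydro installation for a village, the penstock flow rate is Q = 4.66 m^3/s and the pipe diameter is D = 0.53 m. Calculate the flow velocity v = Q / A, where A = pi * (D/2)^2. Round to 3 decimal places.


Compute pipe cross-sectional area:
  A = pi * (D/2)^2 = pi * (0.53/2)^2 = 0.2206 m^2
Calculate velocity:
  v = Q / A = 4.66 / 0.2206
  v = 21.122 m/s

21.122


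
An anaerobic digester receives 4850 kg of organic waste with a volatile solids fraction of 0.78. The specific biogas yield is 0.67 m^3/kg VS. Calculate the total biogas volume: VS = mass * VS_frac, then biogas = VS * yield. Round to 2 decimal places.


Compute volatile solids:
  VS = mass * VS_fraction = 4850 * 0.78 = 3783.0 kg
Calculate biogas volume:
  Biogas = VS * specific_yield = 3783.0 * 0.67
  Biogas = 2534.61 m^3

2534.61


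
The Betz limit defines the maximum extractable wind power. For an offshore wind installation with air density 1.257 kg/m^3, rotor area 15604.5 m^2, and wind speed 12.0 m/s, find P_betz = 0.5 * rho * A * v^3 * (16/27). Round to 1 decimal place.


The Betz coefficient Cp_max = 16/27 = 0.5926
v^3 = 12.0^3 = 1728.0
P_betz = 0.5 * rho * A * v^3 * Cp_max
P_betz = 0.5 * 1.257 * 15604.5 * 1728.0 * 0.5926
P_betz = 10042806.5 W

10042806.5


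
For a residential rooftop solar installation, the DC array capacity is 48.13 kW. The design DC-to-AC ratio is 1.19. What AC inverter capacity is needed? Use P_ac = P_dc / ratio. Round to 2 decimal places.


The inverter AC capacity is determined by the DC/AC ratio.
Given: P_dc = 48.13 kW, DC/AC ratio = 1.19
P_ac = P_dc / ratio = 48.13 / 1.19
P_ac = 40.45 kW

40.45


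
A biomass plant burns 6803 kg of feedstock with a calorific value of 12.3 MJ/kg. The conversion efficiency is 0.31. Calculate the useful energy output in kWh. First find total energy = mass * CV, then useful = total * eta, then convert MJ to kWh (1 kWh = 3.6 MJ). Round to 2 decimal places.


Total energy = mass * CV = 6803 * 12.3 = 83676.9 MJ
Useful energy = total * eta = 83676.9 * 0.31 = 25939.84 MJ
Convert to kWh: 25939.84 / 3.6
Useful energy = 7205.51 kWh

7205.51


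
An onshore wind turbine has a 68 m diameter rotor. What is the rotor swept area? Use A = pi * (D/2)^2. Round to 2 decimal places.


Compute the rotor radius:
  r = D / 2 = 68 / 2 = 34.0 m
Calculate swept area:
  A = pi * r^2 = pi * 34.0^2
  A = 3631.68 m^2

3631.68


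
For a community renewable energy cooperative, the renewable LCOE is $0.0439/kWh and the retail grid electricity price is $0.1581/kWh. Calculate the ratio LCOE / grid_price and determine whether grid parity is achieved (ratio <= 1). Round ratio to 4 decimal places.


Compare LCOE to grid price:
  LCOE = $0.0439/kWh, Grid price = $0.1581/kWh
  Ratio = LCOE / grid_price = 0.0439 / 0.1581 = 0.2777
  Grid parity achieved (ratio <= 1)? yes

0.2777


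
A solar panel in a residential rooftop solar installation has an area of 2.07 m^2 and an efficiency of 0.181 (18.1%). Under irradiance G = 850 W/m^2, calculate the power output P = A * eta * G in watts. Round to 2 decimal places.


Use the solar power formula P = A * eta * G.
Given: A = 2.07 m^2, eta = 0.181, G = 850 W/m^2
P = 2.07 * 0.181 * 850
P = 318.47 W

318.47


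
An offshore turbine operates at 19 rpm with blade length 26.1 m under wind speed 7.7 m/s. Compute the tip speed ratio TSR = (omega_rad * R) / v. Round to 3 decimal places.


Convert rotational speed to rad/s:
  omega = 19 * 2 * pi / 60 = 1.9897 rad/s
Compute tip speed:
  v_tip = omega * R = 1.9897 * 26.1 = 51.931 m/s
Tip speed ratio:
  TSR = v_tip / v_wind = 51.931 / 7.7 = 6.744

6.744


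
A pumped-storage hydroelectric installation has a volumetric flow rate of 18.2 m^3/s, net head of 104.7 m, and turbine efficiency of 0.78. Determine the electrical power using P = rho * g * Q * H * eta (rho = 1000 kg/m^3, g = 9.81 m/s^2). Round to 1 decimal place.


Apply the hydropower formula P = rho * g * Q * H * eta
rho * g = 1000 * 9.81 = 9810.0
P = 9810.0 * 18.2 * 104.7 * 0.78
P = 14580811.0 W

14580811.0


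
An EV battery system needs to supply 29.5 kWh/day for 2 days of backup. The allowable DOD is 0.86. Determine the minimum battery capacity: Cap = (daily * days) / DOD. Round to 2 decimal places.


Total energy needed = daily * days = 29.5 * 2 = 59.0 kWh
Account for depth of discharge:
  Cap = total_energy / DOD = 59.0 / 0.86
  Cap = 68.60 kWh

68.60


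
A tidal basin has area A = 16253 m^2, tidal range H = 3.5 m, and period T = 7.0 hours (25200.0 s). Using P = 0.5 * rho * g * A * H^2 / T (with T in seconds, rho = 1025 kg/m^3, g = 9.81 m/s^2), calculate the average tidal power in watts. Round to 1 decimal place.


Convert period to seconds: T = 7.0 * 3600 = 25200.0 s
H^2 = 3.5^2 = 12.25
P = 0.5 * rho * g * A * H^2 / T
P = 0.5 * 1025 * 9.81 * 16253 * 12.25 / 25200.0
P = 39722.1 W

39722.1


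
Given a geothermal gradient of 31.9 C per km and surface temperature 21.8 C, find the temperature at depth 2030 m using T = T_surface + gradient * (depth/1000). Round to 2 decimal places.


Convert depth to km: 2030 / 1000 = 2.03 km
Temperature increase = gradient * depth_km = 31.9 * 2.03 = 64.76 C
Temperature at depth = T_surface + delta_T = 21.8 + 64.76
T = 86.56 C

86.56


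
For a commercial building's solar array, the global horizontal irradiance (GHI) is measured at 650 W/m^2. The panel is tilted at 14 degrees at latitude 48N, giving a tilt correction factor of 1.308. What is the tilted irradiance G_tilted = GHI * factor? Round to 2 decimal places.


Identify the given values:
  GHI = 650 W/m^2, tilt correction factor = 1.308
Apply the formula G_tilted = GHI * factor:
  G_tilted = 650 * 1.308
  G_tilted = 850.20 W/m^2

850.20


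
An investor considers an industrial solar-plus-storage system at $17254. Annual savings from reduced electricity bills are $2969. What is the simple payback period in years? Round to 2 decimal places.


Simple payback period = initial cost / annual savings
Payback = 17254 / 2969
Payback = 5.81 years

5.81


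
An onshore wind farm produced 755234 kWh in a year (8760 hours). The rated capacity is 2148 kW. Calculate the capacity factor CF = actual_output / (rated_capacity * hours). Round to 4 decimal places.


Capacity factor = actual output / maximum possible output
Maximum possible = rated * hours = 2148 * 8760 = 18816480 kWh
CF = 755234 / 18816480
CF = 0.0401

0.0401


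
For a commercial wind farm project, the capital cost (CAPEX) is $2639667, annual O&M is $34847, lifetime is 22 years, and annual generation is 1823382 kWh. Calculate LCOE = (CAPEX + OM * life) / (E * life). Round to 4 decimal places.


Total cost = CAPEX + OM * lifetime = 2639667 + 34847 * 22 = 2639667 + 766634 = 3406301
Total generation = annual * lifetime = 1823382 * 22 = 40114404 kWh
LCOE = 3406301 / 40114404
LCOE = 0.0849 $/kWh

0.0849


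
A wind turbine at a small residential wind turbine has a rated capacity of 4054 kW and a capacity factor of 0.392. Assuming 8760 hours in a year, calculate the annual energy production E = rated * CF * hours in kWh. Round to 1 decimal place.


Annual energy = rated_kW * capacity_factor * hours_per_year
Given: P_rated = 4054 kW, CF = 0.392, hours = 8760
E = 4054 * 0.392 * 8760
E = 13921111.7 kWh

13921111.7


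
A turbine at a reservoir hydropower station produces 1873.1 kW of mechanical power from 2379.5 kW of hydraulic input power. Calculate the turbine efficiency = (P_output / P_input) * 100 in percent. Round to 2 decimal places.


Turbine efficiency = (output power / input power) * 100
eta = (1873.1 / 2379.5) * 100
eta = 78.72%

78.72


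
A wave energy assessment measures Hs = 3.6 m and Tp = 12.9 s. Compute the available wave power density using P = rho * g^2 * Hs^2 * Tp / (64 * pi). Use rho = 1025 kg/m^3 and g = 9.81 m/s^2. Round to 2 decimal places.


Apply wave power formula:
  g^2 = 9.81^2 = 96.2361
  Hs^2 = 3.6^2 = 12.96
  Numerator = rho * g^2 * Hs^2 * Tp = 1025 * 96.2361 * 12.96 * 12.9 = 16491364.55
  Denominator = 64 * pi = 201.0619
  P = 16491364.55 / 201.0619 = 82021.32 W/m

82021.32


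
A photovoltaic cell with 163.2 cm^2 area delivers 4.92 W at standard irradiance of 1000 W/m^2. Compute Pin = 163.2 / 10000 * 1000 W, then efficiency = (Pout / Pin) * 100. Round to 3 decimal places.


First compute the input power:
  Pin = area_cm2 / 10000 * G = 163.2 / 10000 * 1000 = 16.32 W
Then compute efficiency:
  Efficiency = (Pout / Pin) * 100 = (4.92 / 16.32) * 100
  Efficiency = 30.147%

30.147


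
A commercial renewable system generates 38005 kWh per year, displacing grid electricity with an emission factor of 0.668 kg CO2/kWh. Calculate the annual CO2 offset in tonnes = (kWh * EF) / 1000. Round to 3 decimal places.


CO2 offset in kg = generation * emission_factor
CO2 offset = 38005 * 0.668 = 25387.34 kg
Convert to tonnes:
  CO2 offset = 25387.34 / 1000 = 25.387 tonnes

25.387


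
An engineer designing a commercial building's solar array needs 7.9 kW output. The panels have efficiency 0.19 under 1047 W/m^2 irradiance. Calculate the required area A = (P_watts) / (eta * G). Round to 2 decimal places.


Convert target power to watts: P = 7.9 * 1000 = 7900.0 W
Compute denominator: eta * G = 0.19 * 1047 = 198.93
Required area A = P / (eta * G) = 7900.0 / 198.93
A = 39.71 m^2

39.71


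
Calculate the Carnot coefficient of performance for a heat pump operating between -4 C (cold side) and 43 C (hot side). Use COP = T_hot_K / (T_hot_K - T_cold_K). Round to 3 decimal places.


Convert to Kelvin:
  T_hot = 43 + 273.15 = 316.15 K
  T_cold = -4 + 273.15 = 269.15 K
Apply Carnot COP formula:
  COP = T_hot_K / (T_hot_K - T_cold_K) = 316.15 / 47.0
  COP = 6.727

6.727


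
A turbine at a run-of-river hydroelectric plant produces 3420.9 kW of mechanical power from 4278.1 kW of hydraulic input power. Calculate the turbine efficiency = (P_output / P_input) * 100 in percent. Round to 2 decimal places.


Turbine efficiency = (output power / input power) * 100
eta = (3420.9 / 4278.1) * 100
eta = 79.96%

79.96


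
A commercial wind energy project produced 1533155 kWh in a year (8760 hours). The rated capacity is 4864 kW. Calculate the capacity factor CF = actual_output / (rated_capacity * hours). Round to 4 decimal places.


Capacity factor = actual output / maximum possible output
Maximum possible = rated * hours = 4864 * 8760 = 42608640 kWh
CF = 1533155 / 42608640
CF = 0.0360

0.0360


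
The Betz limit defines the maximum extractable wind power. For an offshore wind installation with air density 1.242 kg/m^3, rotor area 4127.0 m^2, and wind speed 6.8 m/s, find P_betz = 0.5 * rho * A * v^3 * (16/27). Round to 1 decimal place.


The Betz coefficient Cp_max = 16/27 = 0.5926
v^3 = 6.8^3 = 314.432
P_betz = 0.5 * rho * A * v^3 * Cp_max
P_betz = 0.5 * 1.242 * 4127.0 * 314.432 * 0.5926
P_betz = 477539.2 W

477539.2


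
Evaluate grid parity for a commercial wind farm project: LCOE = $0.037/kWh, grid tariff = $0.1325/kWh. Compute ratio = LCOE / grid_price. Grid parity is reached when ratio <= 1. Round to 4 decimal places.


Compare LCOE to grid price:
  LCOE = $0.037/kWh, Grid price = $0.1325/kWh
  Ratio = LCOE / grid_price = 0.037 / 0.1325 = 0.2792
  Grid parity achieved (ratio <= 1)? yes

0.2792


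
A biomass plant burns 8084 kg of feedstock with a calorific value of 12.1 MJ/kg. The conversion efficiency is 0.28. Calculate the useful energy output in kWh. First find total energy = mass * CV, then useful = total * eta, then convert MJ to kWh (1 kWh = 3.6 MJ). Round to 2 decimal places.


Total energy = mass * CV = 8084 * 12.1 = 97816.4 MJ
Useful energy = total * eta = 97816.4 * 0.28 = 27388.59 MJ
Convert to kWh: 27388.59 / 3.6
Useful energy = 7607.94 kWh

7607.94


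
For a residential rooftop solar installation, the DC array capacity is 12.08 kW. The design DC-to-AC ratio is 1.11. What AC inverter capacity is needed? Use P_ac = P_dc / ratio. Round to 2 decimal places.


The inverter AC capacity is determined by the DC/AC ratio.
Given: P_dc = 12.08 kW, DC/AC ratio = 1.11
P_ac = P_dc / ratio = 12.08 / 1.11
P_ac = 10.88 kW

10.88


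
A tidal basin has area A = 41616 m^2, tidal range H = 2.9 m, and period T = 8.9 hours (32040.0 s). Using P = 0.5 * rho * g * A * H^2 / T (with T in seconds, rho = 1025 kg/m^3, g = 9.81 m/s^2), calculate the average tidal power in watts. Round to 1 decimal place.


Convert period to seconds: T = 8.9 * 3600 = 32040.0 s
H^2 = 2.9^2 = 8.41
P = 0.5 * rho * g * A * H^2 / T
P = 0.5 * 1025 * 9.81 * 41616 * 8.41 / 32040.0
P = 54919.5 W

54919.5


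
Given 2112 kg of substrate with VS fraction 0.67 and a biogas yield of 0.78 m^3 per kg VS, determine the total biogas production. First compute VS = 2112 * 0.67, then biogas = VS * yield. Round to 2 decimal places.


Compute volatile solids:
  VS = mass * VS_fraction = 2112 * 0.67 = 1415.04 kg
Calculate biogas volume:
  Biogas = VS * specific_yield = 1415.04 * 0.78
  Biogas = 1103.73 m^3

1103.73


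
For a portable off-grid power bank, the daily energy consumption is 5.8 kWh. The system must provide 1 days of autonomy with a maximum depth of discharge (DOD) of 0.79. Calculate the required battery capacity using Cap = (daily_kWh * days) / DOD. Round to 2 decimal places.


Total energy needed = daily * days = 5.8 * 1 = 5.8 kWh
Account for depth of discharge:
  Cap = total_energy / DOD = 5.8 / 0.79
  Cap = 7.34 kWh

7.34


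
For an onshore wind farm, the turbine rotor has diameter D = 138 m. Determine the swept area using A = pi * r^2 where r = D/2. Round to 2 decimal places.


Compute the rotor radius:
  r = D / 2 = 138 / 2 = 69.0 m
Calculate swept area:
  A = pi * r^2 = pi * 69.0^2
  A = 14957.12 m^2

14957.12


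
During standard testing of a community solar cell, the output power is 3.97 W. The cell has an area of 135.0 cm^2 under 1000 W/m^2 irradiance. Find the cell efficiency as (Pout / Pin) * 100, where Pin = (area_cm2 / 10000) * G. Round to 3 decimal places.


First compute the input power:
  Pin = area_cm2 / 10000 * G = 135.0 / 10000 * 1000 = 13.5 W
Then compute efficiency:
  Efficiency = (Pout / Pin) * 100 = (3.97 / 13.5) * 100
  Efficiency = 29.407%

29.407


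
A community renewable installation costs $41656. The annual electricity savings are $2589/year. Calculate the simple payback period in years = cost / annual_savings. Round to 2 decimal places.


Simple payback period = initial cost / annual savings
Payback = 41656 / 2589
Payback = 16.09 years

16.09


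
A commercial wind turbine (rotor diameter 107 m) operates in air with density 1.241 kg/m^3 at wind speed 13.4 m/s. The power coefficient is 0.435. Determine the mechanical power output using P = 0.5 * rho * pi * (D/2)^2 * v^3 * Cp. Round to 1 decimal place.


Step 1 -- Compute swept area:
  A = pi * (D/2)^2 = pi * (107/2)^2 = 8992.02 m^2
Step 2 -- Apply wind power equation:
  P = 0.5 * rho * A * v^3 * Cp
  v^3 = 13.4^3 = 2406.104
  P = 0.5 * 1.241 * 8992.02 * 2406.104 * 0.435
  P = 5839865.9 W

5839865.9


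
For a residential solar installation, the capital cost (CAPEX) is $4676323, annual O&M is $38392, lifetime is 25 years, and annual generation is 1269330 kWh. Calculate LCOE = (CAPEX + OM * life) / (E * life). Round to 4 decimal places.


Total cost = CAPEX + OM * lifetime = 4676323 + 38392 * 25 = 4676323 + 959800 = 5636123
Total generation = annual * lifetime = 1269330 * 25 = 31733250 kWh
LCOE = 5636123 / 31733250
LCOE = 0.1776 $/kWh

0.1776


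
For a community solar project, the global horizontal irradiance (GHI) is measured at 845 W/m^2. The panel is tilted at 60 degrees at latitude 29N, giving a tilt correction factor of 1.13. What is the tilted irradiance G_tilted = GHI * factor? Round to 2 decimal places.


Identify the given values:
  GHI = 845 W/m^2, tilt correction factor = 1.13
Apply the formula G_tilted = GHI * factor:
  G_tilted = 845 * 1.13
  G_tilted = 954.85 W/m^2

954.85


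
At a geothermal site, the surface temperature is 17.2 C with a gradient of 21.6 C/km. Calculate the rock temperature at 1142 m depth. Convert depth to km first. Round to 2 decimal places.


Convert depth to km: 1142 / 1000 = 1.142 km
Temperature increase = gradient * depth_km = 21.6 * 1.142 = 24.67 C
Temperature at depth = T_surface + delta_T = 17.2 + 24.67
T = 41.87 C

41.87


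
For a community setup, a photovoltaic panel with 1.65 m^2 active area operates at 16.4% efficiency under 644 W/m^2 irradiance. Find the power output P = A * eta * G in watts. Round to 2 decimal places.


Use the solar power formula P = A * eta * G.
Given: A = 1.65 m^2, eta = 0.164, G = 644 W/m^2
P = 1.65 * 0.164 * 644
P = 174.27 W

174.27


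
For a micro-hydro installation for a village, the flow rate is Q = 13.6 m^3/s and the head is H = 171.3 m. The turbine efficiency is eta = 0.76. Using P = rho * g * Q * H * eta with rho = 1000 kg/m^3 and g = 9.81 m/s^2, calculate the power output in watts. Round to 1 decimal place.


Apply the hydropower formula P = rho * g * Q * H * eta
rho * g = 1000 * 9.81 = 9810.0
P = 9810.0 * 13.6 * 171.3 * 0.76
P = 17369162.2 W

17369162.2


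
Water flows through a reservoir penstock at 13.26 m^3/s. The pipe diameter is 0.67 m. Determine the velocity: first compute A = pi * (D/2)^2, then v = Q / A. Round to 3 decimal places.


Compute pipe cross-sectional area:
  A = pi * (D/2)^2 = pi * (0.67/2)^2 = 0.3526 m^2
Calculate velocity:
  v = Q / A = 13.26 / 0.3526
  v = 37.610 m/s

37.610


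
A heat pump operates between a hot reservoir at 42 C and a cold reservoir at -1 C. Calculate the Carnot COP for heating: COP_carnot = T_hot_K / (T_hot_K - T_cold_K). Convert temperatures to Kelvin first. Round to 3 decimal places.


Convert to Kelvin:
  T_hot = 42 + 273.15 = 315.15 K
  T_cold = -1 + 273.15 = 272.15 K
Apply Carnot COP formula:
  COP = T_hot_K / (T_hot_K - T_cold_K) = 315.15 / 43.0
  COP = 7.329

7.329


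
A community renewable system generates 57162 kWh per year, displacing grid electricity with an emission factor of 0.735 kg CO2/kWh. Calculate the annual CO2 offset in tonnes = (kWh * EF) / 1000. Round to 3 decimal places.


CO2 offset in kg = generation * emission_factor
CO2 offset = 57162 * 0.735 = 42014.07 kg
Convert to tonnes:
  CO2 offset = 42014.07 / 1000 = 42.014 tonnes

42.014


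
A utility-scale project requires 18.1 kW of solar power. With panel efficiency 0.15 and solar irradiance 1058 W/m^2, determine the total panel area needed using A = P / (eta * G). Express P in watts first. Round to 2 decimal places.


Convert target power to watts: P = 18.1 * 1000 = 18100.0 W
Compute denominator: eta * G = 0.15 * 1058 = 158.7
Required area A = P / (eta * G) = 18100.0 / 158.7
A = 114.05 m^2

114.05


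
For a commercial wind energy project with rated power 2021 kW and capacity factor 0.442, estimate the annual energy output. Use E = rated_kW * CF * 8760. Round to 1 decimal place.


Annual energy = rated_kW * capacity_factor * hours_per_year
Given: P_rated = 2021 kW, CF = 0.442, hours = 8760
E = 2021 * 0.442 * 8760
E = 7825150.3 kWh

7825150.3


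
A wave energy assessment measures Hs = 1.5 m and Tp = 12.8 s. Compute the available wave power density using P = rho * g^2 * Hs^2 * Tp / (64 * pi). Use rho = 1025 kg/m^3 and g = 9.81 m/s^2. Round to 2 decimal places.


Apply wave power formula:
  g^2 = 9.81^2 = 96.2361
  Hs^2 = 1.5^2 = 2.25
  Numerator = rho * g^2 * Hs^2 * Tp = 1025 * 96.2361 * 2.25 * 12.8 = 2840889.67
  Denominator = 64 * pi = 201.0619
  P = 2840889.67 / 201.0619 = 14129.43 W/m

14129.43


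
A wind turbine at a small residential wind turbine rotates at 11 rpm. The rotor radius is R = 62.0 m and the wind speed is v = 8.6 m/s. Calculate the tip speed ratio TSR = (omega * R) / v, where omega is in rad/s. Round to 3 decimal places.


Convert rotational speed to rad/s:
  omega = 11 * 2 * pi / 60 = 1.1519 rad/s
Compute tip speed:
  v_tip = omega * R = 1.1519 * 62.0 = 71.419 m/s
Tip speed ratio:
  TSR = v_tip / v_wind = 71.419 / 8.6 = 8.305

8.305


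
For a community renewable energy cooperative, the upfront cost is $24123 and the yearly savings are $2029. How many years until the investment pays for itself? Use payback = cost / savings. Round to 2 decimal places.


Simple payback period = initial cost / annual savings
Payback = 24123 / 2029
Payback = 11.89 years

11.89


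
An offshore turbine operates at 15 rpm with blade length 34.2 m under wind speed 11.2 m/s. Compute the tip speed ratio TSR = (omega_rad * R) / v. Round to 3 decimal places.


Convert rotational speed to rad/s:
  omega = 15 * 2 * pi / 60 = 1.5708 rad/s
Compute tip speed:
  v_tip = omega * R = 1.5708 * 34.2 = 53.721 m/s
Tip speed ratio:
  TSR = v_tip / v_wind = 53.721 / 11.2 = 4.797

4.797


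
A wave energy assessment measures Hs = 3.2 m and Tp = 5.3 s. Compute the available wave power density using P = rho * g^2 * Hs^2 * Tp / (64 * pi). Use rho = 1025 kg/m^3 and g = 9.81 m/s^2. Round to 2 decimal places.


Apply wave power formula:
  g^2 = 9.81^2 = 96.2361
  Hs^2 = 3.2^2 = 10.24
  Numerator = rho * g^2 * Hs^2 * Tp = 1025 * 96.2361 * 10.24 * 5.3 = 5353498.76
  Denominator = 64 * pi = 201.0619
  P = 5353498.76 / 201.0619 = 26626.12 W/m

26626.12


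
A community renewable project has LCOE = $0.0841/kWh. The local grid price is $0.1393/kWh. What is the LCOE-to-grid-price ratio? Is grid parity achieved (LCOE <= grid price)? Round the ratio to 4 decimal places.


Compare LCOE to grid price:
  LCOE = $0.0841/kWh, Grid price = $0.1393/kWh
  Ratio = LCOE / grid_price = 0.0841 / 0.1393 = 0.6037
  Grid parity achieved (ratio <= 1)? yes

0.6037


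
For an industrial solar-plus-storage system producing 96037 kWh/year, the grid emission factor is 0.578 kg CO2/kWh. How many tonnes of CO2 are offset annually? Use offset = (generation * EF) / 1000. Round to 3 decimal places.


CO2 offset in kg = generation * emission_factor
CO2 offset = 96037 * 0.578 = 55509.39 kg
Convert to tonnes:
  CO2 offset = 55509.39 / 1000 = 55.509 tonnes

55.509


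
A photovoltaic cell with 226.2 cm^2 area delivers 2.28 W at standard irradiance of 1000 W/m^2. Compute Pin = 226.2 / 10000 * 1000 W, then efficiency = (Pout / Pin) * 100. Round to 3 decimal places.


First compute the input power:
  Pin = area_cm2 / 10000 * G = 226.2 / 10000 * 1000 = 22.62 W
Then compute efficiency:
  Efficiency = (Pout / Pin) * 100 = (2.28 / 22.62) * 100
  Efficiency = 10.080%

10.080


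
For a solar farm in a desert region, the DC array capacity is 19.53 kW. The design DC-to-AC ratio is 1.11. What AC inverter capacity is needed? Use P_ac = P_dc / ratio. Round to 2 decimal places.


The inverter AC capacity is determined by the DC/AC ratio.
Given: P_dc = 19.53 kW, DC/AC ratio = 1.11
P_ac = P_dc / ratio = 19.53 / 1.11
P_ac = 17.59 kW

17.59


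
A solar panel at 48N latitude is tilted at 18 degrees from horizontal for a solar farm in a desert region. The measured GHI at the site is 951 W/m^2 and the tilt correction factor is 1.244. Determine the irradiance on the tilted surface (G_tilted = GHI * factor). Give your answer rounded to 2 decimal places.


Identify the given values:
  GHI = 951 W/m^2, tilt correction factor = 1.244
Apply the formula G_tilted = GHI * factor:
  G_tilted = 951 * 1.244
  G_tilted = 1183.04 W/m^2

1183.04


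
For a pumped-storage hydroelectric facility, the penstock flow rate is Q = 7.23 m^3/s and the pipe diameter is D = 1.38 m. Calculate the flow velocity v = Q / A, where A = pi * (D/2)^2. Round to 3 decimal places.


Compute pipe cross-sectional area:
  A = pi * (D/2)^2 = pi * (1.38/2)^2 = 1.4957 m^2
Calculate velocity:
  v = Q / A = 7.23 / 1.4957
  v = 4.834 m/s

4.834


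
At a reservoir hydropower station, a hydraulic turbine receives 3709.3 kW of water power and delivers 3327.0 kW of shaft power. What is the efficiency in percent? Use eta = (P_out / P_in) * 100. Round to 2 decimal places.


Turbine efficiency = (output power / input power) * 100
eta = (3327.0 / 3709.3) * 100
eta = 89.69%

89.69


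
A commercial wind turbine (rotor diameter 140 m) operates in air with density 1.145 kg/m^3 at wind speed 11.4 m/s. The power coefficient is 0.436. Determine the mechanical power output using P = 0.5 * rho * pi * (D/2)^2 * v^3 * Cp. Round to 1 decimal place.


Step 1 -- Compute swept area:
  A = pi * (D/2)^2 = pi * (140/2)^2 = 15393.8 m^2
Step 2 -- Apply wind power equation:
  P = 0.5 * rho * A * v^3 * Cp
  v^3 = 11.4^3 = 1481.544
  P = 0.5 * 1.145 * 15393.8 * 1481.544 * 0.436
  P = 5692754.9 W

5692754.9
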